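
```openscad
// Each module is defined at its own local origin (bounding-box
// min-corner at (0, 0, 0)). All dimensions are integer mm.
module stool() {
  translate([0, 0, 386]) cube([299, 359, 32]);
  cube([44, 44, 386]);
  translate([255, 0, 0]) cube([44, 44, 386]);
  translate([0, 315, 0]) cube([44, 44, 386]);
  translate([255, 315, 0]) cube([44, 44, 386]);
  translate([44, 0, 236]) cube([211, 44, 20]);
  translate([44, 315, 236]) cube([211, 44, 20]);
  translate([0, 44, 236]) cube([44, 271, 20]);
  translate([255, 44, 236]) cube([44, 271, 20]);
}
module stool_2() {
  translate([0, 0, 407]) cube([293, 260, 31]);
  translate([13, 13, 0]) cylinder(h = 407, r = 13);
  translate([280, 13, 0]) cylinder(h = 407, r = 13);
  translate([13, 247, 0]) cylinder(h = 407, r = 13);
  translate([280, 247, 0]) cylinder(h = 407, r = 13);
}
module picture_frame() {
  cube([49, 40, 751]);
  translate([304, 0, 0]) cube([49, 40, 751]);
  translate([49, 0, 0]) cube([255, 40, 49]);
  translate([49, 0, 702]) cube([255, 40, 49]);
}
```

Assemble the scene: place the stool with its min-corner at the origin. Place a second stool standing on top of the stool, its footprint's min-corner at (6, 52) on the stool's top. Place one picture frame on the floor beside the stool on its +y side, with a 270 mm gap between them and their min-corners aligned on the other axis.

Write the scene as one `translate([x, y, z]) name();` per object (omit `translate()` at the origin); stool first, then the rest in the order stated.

stool();
translate([6, 52, 418]) stool_2();
translate([0, 629, 0]) picture_frame();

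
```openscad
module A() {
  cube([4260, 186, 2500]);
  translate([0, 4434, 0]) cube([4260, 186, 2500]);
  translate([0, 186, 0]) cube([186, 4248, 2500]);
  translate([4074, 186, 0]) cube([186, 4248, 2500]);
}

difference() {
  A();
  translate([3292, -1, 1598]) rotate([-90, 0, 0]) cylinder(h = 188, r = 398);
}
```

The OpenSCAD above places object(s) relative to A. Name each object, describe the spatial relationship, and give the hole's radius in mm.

The subtracted cylinder has r = 398 mm.

A is a house frame. The house frame has a circular hole through its front wall. The hole's radius is 398 mm.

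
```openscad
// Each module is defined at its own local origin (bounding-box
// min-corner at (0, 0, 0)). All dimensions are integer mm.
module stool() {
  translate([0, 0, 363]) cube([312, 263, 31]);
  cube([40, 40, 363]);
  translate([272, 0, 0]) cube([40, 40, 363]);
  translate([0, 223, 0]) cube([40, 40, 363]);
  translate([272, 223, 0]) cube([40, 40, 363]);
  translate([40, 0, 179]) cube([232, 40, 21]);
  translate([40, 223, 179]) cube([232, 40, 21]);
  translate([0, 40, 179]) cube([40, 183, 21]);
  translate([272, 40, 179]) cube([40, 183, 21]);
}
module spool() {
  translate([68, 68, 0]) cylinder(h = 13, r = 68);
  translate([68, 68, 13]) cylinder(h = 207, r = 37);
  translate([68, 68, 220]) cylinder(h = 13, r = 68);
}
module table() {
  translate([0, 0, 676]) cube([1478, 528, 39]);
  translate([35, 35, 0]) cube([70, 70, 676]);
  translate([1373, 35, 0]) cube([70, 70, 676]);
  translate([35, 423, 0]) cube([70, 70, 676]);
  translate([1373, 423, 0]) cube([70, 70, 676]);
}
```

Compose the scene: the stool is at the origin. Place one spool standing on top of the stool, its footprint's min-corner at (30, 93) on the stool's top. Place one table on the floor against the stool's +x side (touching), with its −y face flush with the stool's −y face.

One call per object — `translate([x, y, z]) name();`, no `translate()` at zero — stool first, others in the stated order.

stool();
translate([30, 93, 394]) spool();
translate([312, 0, 0]) table();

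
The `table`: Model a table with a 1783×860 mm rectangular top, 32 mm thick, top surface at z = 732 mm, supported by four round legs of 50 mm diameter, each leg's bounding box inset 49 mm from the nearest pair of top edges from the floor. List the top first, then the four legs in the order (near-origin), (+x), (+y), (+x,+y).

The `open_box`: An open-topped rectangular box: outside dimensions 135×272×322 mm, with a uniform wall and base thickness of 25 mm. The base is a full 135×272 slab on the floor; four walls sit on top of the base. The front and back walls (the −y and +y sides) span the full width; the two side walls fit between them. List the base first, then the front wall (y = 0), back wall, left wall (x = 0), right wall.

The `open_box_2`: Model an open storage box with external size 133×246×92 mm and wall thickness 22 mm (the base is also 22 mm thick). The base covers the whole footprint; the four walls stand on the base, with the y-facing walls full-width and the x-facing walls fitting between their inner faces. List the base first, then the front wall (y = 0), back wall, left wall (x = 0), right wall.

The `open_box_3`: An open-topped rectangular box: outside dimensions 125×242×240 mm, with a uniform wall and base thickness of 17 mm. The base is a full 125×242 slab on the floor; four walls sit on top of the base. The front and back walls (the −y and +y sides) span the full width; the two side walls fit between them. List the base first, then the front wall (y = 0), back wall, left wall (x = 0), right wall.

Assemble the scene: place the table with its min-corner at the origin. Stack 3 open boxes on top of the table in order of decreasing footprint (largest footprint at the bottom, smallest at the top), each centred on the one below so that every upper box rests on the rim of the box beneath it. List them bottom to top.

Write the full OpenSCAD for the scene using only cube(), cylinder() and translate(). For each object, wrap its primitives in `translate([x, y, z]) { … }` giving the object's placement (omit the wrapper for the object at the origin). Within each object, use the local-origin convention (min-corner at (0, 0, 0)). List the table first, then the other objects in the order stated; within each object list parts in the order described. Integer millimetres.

translate([0, 0, 700]) cube([1783, 860, 32]);
translate([74, 74, 0]) cylinder(h = 700, r = 25);
translate([1709, 74, 0]) cylinder(h = 700, r = 25);
translate([74, 786, 0]) cylinder(h = 700, r = 25);
translate([1709, 786, 0]) cylinder(h = 700, r = 25);
translate([824, 294, 732]) {
  cube([135, 272, 25]);
  translate([0, 0, 25]) cube([135, 25, 297]);
  translate([0, 247, 25]) cube([135, 25, 297]);
  translate([0, 25, 25]) cube([25, 222, 297]);
  translate([110, 25, 25]) cube([25, 222, 297]);
}
translate([825, 307, 1054]) {
  cube([133, 246, 22]);
  translate([0, 0, 22]) cube([133, 22, 70]);
  translate([0, 224, 22]) cube([133, 22, 70]);
  translate([0, 22, 22]) cube([22, 202, 70]);
  translate([111, 22, 22]) cube([22, 202, 70]);
}
translate([829, 309, 1146]) {
  cube([125, 242, 17]);
  translate([0, 0, 17]) cube([125, 17, 223]);
  translate([0, 225, 17]) cube([125, 17, 223]);
  translate([0, 17, 17]) cube([17, 208, 223]);
  translate([108, 17, 17]) cube([17, 208, 223]);
}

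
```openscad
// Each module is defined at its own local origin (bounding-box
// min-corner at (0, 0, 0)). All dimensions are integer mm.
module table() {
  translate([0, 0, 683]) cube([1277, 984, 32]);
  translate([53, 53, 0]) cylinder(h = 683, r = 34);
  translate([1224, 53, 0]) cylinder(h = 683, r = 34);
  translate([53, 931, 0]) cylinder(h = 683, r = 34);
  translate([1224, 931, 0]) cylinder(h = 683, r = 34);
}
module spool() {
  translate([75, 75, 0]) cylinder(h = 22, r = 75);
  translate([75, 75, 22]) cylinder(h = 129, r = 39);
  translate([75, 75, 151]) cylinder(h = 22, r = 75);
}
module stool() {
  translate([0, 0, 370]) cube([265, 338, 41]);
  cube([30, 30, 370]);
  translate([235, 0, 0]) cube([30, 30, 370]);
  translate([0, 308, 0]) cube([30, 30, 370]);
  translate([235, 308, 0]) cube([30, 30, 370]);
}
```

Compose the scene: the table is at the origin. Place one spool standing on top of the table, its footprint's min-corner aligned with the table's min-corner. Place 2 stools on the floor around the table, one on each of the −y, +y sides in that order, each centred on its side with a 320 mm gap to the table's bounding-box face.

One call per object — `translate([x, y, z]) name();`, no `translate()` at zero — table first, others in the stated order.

table();
translate([0, 0, 715]) spool();
translate([506, -658, 0]) stool();
translate([506, 1304, 0]) stool();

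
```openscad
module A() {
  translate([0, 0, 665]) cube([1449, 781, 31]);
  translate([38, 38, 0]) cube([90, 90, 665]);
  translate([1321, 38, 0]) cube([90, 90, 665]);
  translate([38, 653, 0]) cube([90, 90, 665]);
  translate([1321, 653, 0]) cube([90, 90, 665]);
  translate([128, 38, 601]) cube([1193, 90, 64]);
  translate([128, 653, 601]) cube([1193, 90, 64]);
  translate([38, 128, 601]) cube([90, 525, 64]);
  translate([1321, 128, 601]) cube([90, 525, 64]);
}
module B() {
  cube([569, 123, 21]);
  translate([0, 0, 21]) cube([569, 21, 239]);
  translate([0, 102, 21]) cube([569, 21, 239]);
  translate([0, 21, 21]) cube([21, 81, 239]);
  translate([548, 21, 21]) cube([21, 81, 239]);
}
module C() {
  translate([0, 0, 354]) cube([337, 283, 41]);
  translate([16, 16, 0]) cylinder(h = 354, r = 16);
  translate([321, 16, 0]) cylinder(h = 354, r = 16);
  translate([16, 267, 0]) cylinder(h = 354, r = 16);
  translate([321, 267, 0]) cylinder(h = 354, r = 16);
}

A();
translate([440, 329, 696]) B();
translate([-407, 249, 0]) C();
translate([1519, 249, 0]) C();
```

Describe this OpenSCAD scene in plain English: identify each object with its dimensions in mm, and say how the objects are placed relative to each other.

A is a table: top 1449 mm (x) × 781 mm (y), 31 mm thick, upper face at z = 696 mm, on four 90×90 mm square legs, each inset 38 mm from the nearest pair of top edges, running from z = 0 to the bottom of the top. Four apron rails, 90 mm thick and 64 mm tall, run between adjacent legs with their top edges flush with the underside of the top and their outer faces flush with the legs' outer faces.

B is an open storage box with external size 569×123×260 mm and wall thickness 21 mm (the base is also 21 mm thick). The base covers the whole footprint; the four walls stand on the base, with the y-facing walls full-width and the x-facing walls fitting between their inner faces.

C is a four-legged stool. The seat is a 337×283×41 mm slab whose top surface is at z = 395 mm; four round legs, each 32 mm in diameter, run from the floor (z = 0) to the underside of the seat, each leg's axis is inset half a diameter from the nearest pair of seat edges (so the leg's bounding box is flush with the corner).

The open box is on top of the table, centred. Two stools sit around the table at the −x, +x sides.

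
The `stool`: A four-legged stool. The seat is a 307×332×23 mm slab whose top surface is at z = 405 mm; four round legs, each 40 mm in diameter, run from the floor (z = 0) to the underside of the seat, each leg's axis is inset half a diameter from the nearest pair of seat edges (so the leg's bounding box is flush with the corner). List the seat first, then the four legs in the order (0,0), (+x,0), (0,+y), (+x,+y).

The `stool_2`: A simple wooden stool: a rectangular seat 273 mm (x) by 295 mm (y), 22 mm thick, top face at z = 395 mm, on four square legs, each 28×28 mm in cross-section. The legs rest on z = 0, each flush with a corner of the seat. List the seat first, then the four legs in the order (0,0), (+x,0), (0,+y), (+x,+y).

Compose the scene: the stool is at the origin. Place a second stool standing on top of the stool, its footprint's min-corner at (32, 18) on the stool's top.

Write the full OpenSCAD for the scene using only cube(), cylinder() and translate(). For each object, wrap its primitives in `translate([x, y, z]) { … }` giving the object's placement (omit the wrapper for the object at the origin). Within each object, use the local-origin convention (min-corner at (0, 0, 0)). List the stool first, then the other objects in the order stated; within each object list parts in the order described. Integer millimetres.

translate([0, 0, 382]) cube([307, 332, 23]);
translate([20, 20, 0]) cylinder(h = 382, r = 20);
translate([287, 20, 0]) cylinder(h = 382, r = 20);
translate([20, 312, 0]) cylinder(h = 382, r = 20);
translate([287, 312, 0]) cylinder(h = 382, r = 20);
translate([32, 18, 405]) {
  translate([0, 0, 373]) cube([273, 295, 22]);
  cube([28, 28, 373]);
  translate([245, 0, 0]) cube([28, 28, 373]);
  translate([0, 267, 0]) cube([28, 28, 373]);
  translate([245, 267, 0]) cube([28, 28, 373]);
}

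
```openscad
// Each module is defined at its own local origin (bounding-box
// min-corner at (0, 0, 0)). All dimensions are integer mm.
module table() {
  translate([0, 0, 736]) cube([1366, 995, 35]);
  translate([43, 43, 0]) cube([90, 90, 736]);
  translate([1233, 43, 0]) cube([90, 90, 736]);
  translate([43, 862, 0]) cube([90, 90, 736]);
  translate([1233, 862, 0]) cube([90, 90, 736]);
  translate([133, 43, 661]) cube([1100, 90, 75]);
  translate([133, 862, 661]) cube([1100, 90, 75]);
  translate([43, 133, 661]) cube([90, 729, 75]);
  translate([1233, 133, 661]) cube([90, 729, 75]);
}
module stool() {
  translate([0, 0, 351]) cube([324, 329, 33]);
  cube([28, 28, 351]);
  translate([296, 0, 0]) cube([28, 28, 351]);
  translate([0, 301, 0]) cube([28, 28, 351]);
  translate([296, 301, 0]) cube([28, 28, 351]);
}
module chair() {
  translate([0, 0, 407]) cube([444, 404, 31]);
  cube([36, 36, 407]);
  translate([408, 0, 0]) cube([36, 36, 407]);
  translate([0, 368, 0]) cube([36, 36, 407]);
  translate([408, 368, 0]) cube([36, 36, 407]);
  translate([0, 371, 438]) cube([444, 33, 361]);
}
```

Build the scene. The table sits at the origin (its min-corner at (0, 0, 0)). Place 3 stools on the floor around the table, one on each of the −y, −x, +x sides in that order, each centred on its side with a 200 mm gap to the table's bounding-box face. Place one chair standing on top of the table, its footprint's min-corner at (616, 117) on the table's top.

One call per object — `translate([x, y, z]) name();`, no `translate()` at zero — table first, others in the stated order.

table();
translate([521, -529, 0]) stool();
translate([-524, 333, 0]) stool();
translate([1566, 333, 0]) stool();
translate([616, 117, 771]) chair();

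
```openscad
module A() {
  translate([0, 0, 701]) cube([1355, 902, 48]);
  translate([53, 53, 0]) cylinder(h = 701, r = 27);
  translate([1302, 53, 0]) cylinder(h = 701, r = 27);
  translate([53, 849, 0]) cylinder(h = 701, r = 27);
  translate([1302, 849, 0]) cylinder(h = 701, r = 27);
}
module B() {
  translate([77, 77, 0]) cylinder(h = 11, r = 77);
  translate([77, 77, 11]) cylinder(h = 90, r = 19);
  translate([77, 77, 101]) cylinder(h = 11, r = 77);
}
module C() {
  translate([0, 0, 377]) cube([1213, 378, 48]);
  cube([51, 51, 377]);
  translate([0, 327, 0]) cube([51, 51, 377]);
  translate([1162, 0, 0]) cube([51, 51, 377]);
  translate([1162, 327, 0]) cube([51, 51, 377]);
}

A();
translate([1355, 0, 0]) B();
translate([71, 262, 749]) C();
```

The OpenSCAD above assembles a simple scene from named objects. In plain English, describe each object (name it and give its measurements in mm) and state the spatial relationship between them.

A is a rectangular dining table. The top is 1355×902×48 mm with its upper surface at z = 749 mm. It stands on four round legs of 54 mm diameter, each leg's bounding box inset 26 mm from the nearest pair of top edges, running from the floor to the underside of the top.

B is a spool: two coaxial disc flanges of radius 77 mm and thickness 11 mm, joined by a core cylinder of radius 19 mm and height 90 mm. The lower flange rests on z = 0 and the three cylinders share a vertical axis.

C is a bench: a 1213×378 mm seat slab, 48 mm thick, top at z = 425 mm, on four 51×51 mm square legs flush with the seat corners and standing on z = 0.

The spool is against the table's +x side, with their −y faces flush. The bench is on top of the table, centred.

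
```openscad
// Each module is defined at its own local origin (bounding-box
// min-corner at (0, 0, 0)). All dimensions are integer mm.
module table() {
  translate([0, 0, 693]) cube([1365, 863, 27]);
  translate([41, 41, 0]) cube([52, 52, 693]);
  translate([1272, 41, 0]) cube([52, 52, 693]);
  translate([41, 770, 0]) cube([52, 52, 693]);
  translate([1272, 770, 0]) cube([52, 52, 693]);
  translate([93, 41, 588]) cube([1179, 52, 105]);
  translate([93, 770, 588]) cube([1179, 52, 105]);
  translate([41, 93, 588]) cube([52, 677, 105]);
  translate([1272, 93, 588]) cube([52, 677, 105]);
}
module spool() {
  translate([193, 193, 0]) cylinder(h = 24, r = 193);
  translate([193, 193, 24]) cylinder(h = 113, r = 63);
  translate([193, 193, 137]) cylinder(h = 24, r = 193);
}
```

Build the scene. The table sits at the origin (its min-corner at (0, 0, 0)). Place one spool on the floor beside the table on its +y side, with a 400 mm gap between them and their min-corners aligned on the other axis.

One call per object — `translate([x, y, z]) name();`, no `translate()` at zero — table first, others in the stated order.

table();
translate([0, 1263, 0]) spool();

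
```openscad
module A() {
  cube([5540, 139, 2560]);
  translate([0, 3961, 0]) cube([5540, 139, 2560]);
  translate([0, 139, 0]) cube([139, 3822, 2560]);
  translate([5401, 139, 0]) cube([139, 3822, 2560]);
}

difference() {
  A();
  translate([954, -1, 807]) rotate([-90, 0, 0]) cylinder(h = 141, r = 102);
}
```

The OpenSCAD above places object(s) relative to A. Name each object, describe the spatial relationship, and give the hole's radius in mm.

The subtracted cylinder has r = 102 mm.

A is a house frame. The house frame has a circular hole through its front wall. The hole's radius is 102 mm.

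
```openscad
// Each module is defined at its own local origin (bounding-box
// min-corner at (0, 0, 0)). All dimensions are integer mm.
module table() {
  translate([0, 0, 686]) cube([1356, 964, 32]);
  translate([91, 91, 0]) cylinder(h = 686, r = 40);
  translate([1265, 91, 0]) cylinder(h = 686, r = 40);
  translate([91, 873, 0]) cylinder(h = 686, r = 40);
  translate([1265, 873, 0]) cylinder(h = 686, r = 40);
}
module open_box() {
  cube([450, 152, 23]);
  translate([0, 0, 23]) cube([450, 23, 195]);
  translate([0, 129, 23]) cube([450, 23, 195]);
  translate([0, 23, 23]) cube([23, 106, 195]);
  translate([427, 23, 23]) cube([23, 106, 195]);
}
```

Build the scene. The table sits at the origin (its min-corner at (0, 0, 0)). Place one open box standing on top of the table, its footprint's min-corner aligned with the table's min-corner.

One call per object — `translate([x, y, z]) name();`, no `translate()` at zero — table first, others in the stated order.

table();
translate([0, 0, 718]) open_box();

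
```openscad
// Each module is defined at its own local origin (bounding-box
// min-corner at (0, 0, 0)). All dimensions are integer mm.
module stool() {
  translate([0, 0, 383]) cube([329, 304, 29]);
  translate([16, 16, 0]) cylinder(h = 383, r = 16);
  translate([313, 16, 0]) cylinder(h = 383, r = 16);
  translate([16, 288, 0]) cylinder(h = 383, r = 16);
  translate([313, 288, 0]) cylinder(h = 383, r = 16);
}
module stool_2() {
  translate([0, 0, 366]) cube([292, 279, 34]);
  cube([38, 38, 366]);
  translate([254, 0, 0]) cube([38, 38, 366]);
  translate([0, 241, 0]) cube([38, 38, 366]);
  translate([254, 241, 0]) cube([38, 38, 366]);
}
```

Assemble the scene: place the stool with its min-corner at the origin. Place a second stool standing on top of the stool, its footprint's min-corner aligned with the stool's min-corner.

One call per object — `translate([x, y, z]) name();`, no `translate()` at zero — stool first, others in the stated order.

stool();
translate([0, 0, 412]) stool_2();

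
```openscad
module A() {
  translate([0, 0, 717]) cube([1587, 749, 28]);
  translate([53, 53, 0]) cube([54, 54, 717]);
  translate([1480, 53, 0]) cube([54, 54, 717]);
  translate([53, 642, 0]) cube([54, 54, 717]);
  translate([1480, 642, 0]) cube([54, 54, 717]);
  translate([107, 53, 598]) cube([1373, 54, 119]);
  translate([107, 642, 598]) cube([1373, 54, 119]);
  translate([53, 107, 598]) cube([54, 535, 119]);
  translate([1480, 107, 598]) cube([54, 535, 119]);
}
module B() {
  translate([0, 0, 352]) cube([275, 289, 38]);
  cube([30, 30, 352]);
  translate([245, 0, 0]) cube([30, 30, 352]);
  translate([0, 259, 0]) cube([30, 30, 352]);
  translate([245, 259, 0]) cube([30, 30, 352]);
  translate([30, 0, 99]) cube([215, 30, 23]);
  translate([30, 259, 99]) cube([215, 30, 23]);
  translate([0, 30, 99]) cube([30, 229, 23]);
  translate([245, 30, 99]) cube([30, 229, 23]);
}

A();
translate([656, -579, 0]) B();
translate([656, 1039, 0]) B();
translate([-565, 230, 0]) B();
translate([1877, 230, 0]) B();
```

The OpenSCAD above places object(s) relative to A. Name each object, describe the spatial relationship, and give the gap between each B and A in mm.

A is a table. B is a stool. Four stools sit around the table at the −y, +y, −x, +x sides. The gap between each stool and the table is 290 mm.

Each stool's nearest face is 290 mm from the table's bounding box.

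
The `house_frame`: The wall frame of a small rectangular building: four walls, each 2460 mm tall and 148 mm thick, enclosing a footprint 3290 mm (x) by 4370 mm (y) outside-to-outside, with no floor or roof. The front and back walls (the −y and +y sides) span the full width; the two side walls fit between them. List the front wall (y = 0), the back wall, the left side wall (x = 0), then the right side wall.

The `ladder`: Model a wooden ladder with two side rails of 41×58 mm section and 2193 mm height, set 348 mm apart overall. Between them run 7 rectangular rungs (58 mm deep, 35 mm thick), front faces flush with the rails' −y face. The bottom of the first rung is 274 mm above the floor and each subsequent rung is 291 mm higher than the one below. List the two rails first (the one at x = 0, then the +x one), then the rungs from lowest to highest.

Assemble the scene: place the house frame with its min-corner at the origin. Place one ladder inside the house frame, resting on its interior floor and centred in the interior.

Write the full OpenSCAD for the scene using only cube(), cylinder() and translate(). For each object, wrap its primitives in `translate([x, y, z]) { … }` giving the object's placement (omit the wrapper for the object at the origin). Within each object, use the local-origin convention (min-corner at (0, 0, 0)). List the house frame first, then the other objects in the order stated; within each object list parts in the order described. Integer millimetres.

cube([3290, 148, 2460]);
translate([0, 4222, 0]) cube([3290, 148, 2460]);
translate([0, 148, 0]) cube([148, 4074, 2460]);
translate([3142, 148, 0]) cube([148, 4074, 2460]);
translate([1471, 2156, 0]) {
  cube([41, 58, 2193]);
  translate([307, 0, 0]) cube([41, 58, 2193]);
  translate([41, 0, 274]) cube([266, 58, 35]);
  translate([41, 0, 565]) cube([266, 58, 35]);
  translate([41, 0, 856]) cube([266, 58, 35]);
  translate([41, 0, 1147]) cube([266, 58, 35]);
  translate([41, 0, 1438]) cube([266, 58, 35]);
  translate([41, 0, 1729]) cube([266, 58, 35]);
  translate([41, 0, 2020]) cube([266, 58, 35]);
}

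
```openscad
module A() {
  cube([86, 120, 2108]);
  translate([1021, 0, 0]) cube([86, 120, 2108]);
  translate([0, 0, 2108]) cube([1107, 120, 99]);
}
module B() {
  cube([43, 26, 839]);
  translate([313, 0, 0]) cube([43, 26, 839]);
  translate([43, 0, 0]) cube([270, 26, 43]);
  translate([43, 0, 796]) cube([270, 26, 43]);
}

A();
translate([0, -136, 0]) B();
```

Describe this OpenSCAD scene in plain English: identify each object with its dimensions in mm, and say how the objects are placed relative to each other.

A is a door frame. The clear opening is 935 mm wide and 2108 mm high. Two 86 mm wide jambs, 120 mm deep, stand either side of the opening from the floor to the top of the opening. A 99 mm thick head sits across the top of both jambs, spanning the full outside width of the frame.

B is a rectangular picture frame lying in the x–z plane (depth along y). The opening is 270 mm wide (x) by 753 mm tall (z), surrounded by a border 43 mm wide on all four sides. The frame is 26 mm deep and is made of two full-height vertical stiles with two horizontal rails fitted between them.

The picture frame is on the floor beside the door frame on its −y side.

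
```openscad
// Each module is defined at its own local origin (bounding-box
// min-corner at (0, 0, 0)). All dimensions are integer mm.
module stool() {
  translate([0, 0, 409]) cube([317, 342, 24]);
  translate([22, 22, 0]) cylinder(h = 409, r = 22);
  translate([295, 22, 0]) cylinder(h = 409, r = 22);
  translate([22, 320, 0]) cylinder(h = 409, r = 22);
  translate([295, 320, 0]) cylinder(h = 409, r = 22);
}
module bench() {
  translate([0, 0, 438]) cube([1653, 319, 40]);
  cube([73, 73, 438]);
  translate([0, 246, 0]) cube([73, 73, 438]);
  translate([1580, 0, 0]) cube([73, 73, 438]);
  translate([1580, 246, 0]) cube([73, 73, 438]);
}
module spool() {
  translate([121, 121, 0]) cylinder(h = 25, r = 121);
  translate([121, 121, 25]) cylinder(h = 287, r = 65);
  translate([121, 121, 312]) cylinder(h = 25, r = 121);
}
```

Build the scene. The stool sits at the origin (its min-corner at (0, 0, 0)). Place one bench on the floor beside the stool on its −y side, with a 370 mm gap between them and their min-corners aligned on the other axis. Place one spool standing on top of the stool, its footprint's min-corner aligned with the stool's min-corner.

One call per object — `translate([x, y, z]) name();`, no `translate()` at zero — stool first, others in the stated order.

stool();
translate([0, -689, 0]) bench();
translate([0, 0, 433]) spool();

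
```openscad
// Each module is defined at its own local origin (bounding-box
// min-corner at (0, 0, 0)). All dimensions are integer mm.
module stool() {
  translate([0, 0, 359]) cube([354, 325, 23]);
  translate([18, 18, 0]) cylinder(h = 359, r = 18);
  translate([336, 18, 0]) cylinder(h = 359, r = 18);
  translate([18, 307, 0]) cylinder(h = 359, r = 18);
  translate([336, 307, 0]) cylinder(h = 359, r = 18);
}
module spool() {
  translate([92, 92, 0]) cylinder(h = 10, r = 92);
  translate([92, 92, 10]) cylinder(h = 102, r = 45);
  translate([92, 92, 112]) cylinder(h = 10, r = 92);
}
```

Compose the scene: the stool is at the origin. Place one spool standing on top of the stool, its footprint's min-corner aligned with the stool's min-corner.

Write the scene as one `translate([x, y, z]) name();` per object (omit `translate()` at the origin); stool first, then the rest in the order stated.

stool();
translate([0, 0, 382]) spool();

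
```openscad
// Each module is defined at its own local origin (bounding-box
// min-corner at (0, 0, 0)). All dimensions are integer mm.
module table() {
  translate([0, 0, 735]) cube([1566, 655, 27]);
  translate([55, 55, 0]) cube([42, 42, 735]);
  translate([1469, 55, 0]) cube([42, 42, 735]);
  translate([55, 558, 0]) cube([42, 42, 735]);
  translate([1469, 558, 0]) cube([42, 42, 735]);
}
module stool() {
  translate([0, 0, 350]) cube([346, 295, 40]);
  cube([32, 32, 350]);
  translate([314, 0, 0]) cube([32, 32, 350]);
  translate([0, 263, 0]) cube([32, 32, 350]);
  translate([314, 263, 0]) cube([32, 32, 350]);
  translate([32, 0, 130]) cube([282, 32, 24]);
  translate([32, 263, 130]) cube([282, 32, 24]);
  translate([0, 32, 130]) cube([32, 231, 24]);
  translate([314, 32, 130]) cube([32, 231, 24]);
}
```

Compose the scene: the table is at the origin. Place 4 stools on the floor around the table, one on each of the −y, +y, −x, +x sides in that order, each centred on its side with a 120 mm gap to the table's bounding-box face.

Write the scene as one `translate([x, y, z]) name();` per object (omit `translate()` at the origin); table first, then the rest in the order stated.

table();
translate([610, -415, 0]) stool();
translate([610, 775, 0]) stool();
translate([-466, 180, 0]) stool();
translate([1686, 180, 0]) stool();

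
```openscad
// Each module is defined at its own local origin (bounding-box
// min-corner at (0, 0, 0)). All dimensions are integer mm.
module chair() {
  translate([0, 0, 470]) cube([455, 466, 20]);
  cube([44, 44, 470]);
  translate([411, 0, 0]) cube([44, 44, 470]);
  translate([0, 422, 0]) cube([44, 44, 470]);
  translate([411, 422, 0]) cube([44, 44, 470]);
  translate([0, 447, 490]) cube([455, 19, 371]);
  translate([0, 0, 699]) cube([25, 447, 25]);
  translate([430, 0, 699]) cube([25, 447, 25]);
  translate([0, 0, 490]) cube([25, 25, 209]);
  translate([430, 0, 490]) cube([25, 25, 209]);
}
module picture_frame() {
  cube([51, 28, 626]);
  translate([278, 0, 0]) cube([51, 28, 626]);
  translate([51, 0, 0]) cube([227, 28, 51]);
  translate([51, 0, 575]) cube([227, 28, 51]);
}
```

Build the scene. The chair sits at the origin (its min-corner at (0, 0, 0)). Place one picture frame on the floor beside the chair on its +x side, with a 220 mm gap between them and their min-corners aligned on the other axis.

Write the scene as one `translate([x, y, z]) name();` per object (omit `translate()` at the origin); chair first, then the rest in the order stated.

chair();
translate([675, 0, 0]) picture_frame();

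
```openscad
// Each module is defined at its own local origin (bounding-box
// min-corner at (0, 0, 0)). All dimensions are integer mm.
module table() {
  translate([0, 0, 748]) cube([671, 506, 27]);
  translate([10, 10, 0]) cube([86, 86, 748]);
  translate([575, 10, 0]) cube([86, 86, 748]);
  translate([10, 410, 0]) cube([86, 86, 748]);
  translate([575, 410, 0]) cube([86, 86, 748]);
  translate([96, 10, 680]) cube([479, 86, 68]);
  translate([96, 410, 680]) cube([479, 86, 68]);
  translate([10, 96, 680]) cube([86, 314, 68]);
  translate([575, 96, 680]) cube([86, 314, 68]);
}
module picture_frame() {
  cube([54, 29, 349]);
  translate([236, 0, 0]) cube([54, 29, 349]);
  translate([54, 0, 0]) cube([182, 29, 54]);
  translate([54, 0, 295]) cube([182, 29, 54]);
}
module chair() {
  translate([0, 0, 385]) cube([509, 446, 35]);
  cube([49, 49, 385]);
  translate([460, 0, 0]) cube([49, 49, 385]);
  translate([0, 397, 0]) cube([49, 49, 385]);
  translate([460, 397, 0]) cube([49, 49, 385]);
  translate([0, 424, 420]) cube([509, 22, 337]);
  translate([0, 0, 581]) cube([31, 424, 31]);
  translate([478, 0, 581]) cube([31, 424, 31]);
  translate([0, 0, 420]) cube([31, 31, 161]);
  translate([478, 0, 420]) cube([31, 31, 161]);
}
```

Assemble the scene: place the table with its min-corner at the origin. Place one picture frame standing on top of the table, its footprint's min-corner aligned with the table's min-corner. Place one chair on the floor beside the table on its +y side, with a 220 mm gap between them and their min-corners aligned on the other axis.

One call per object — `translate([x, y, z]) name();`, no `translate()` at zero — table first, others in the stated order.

table();
translate([0, 0, 775]) picture_frame();
translate([0, 726, 0]) chair();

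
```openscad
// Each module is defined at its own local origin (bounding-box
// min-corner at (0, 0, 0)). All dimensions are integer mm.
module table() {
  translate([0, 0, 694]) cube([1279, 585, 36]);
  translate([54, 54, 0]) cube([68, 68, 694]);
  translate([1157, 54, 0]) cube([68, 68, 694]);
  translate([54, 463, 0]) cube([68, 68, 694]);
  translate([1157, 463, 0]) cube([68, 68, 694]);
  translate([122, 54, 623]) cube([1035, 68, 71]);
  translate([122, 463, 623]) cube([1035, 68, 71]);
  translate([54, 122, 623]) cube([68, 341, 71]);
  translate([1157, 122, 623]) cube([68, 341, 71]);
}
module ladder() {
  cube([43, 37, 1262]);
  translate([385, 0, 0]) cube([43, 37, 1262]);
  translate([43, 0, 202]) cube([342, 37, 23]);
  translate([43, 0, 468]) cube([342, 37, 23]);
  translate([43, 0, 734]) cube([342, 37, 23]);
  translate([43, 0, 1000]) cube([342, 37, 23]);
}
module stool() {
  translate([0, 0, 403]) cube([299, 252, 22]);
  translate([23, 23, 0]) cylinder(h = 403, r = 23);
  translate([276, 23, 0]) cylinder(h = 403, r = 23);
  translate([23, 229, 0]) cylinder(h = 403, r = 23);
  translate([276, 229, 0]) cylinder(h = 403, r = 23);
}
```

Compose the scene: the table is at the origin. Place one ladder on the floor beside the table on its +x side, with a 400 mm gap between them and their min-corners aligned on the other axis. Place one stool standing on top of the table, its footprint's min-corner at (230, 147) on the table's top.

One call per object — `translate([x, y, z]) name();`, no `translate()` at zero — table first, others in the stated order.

table();
translate([1679, 0, 0]) ladder();
translate([230, 147, 730]) stool();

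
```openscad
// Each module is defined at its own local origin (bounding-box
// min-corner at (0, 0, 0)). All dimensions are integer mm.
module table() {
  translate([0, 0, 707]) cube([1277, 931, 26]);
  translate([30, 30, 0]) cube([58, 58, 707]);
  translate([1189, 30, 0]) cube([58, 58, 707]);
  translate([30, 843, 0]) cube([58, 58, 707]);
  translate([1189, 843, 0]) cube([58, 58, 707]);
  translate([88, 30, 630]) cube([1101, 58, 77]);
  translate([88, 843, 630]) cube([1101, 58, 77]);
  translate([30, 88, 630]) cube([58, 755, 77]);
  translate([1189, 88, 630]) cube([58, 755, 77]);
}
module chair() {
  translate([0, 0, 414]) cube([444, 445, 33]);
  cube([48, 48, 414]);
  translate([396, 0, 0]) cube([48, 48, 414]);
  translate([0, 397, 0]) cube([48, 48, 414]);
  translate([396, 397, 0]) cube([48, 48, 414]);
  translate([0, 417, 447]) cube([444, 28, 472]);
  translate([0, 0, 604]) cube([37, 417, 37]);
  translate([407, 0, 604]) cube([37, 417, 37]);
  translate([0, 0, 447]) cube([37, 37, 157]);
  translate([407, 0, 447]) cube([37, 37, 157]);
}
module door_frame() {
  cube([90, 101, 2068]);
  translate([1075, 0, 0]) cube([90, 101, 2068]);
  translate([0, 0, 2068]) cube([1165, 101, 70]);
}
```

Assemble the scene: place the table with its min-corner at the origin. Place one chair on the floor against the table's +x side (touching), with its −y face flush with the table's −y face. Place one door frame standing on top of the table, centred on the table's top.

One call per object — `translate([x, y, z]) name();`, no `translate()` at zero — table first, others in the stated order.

table();
translate([1277, 0, 0]) chair();
translate([56, 415, 733]) door_frame();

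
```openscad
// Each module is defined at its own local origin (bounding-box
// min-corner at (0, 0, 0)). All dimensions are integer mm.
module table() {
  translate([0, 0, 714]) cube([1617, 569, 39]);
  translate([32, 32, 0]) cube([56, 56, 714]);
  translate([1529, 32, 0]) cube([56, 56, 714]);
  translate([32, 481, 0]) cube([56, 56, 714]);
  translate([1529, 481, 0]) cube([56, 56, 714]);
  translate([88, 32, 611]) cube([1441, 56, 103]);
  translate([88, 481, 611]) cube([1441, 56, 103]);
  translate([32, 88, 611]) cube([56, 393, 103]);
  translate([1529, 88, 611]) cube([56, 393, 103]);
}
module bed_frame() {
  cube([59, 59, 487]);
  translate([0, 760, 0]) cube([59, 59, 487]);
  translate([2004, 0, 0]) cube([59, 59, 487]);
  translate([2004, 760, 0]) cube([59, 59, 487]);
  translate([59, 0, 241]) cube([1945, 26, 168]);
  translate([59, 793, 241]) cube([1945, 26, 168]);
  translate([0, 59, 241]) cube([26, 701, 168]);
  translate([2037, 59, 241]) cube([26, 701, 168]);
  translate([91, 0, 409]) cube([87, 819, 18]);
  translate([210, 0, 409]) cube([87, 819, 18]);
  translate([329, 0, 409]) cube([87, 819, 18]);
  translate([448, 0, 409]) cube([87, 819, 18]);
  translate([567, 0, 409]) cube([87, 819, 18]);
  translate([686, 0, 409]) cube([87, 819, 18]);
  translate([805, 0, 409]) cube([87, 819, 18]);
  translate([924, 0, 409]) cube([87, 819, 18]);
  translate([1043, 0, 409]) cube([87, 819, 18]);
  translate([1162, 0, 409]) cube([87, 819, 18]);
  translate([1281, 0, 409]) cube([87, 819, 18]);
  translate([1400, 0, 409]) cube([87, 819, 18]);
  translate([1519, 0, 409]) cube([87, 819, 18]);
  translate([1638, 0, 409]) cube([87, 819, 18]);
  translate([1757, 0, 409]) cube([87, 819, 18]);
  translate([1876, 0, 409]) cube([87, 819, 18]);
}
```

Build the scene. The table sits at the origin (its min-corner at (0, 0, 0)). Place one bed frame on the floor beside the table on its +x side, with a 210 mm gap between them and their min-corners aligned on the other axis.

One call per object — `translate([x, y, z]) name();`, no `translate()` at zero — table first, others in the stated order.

table();
translate([1827, 0, 0]) bed_frame();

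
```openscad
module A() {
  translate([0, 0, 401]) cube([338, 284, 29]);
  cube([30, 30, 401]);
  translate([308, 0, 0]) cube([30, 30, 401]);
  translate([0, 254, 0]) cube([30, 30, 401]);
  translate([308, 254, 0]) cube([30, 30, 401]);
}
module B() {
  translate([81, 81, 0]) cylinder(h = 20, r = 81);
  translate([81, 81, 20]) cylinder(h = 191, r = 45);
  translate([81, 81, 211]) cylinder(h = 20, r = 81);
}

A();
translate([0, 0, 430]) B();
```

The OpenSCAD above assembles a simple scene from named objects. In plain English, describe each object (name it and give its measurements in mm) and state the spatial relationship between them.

A is a four-legged stool. The seat is 338×284 mm, 29 mm thick, top at z = 430 mm. It stands on four square legs, each 30×30 mm in cross-section, from z = 0 to the seat underside, each flush with a corner of the seat.

B is a spool: two coaxial disc flanges of radius 81 mm and thickness 20 mm, joined by a core cylinder of radius 45 mm and height 191 mm. The lower flange rests on z = 0 and the three cylinders share a vertical axis.

The spool is on top of the stool.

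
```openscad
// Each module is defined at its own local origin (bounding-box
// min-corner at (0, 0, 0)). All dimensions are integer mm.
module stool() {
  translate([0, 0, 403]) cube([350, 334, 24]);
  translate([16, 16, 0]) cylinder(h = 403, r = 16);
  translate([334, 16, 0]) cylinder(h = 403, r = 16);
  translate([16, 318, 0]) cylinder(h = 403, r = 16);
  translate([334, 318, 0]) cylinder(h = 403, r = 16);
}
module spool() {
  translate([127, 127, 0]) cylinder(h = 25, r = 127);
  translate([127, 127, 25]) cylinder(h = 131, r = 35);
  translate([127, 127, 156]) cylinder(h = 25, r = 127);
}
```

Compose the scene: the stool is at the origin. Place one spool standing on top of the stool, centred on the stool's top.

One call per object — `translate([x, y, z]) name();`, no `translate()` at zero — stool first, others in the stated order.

stool();
translate([48, 40, 427]) spool();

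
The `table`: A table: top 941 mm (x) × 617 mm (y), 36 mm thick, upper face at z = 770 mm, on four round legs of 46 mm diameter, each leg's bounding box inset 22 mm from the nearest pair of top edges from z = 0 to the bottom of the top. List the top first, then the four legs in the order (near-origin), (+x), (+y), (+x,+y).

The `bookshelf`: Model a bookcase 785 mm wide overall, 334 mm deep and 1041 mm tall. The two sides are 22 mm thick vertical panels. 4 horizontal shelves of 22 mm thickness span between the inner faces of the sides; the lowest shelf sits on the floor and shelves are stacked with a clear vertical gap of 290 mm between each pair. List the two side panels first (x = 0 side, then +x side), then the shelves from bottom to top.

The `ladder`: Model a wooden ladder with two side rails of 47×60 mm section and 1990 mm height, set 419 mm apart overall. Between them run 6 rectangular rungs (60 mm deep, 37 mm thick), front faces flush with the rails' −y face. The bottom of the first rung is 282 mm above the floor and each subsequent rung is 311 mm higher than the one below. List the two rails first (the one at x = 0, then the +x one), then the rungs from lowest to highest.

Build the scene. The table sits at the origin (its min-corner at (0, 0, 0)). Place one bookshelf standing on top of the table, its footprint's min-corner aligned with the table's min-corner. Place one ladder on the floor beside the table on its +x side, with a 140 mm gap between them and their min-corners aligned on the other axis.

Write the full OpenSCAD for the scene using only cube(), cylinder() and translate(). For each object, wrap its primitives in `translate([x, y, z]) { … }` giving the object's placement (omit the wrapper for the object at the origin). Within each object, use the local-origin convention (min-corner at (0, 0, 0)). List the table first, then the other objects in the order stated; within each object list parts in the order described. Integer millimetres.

translate([0, 0, 734]) cube([941, 617, 36]);
translate([45, 45, 0]) cylinder(h = 734, r = 23);
translate([896, 45, 0]) cylinder(h = 734, r = 23);
translate([45, 572, 0]) cylinder(h = 734, r = 23);
translate([896, 572, 0]) cylinder(h = 734, r = 23);
translate([0, 0, 770]) {
  cube([22, 334, 1041]);
  translate([763, 0, 0]) cube([22, 334, 1041]);
  translate([22, 0, 0]) cube([741, 334, 22]);
  translate([22, 0, 312]) cube([741, 334, 22]);
  translate([22, 0, 624]) cube([741, 334, 22]);
  translate([22, 0, 936]) cube([741, 334, 22]);
}
translate([1081, 0, 0]) {
  cube([47, 60, 1990]);
  translate([372, 0, 0]) cube([47, 60, 1990]);
  translate([47, 0, 282]) cube([325, 60, 37]);
  translate([47, 0, 593]) cube([325, 60, 37]);
  translate([47, 0, 904]) cube([325, 60, 37]);
  translate([47, 0, 1215]) cube([325, 60, 37]);
  translate([47, 0, 1526]) cube([325, 60, 37]);
  translate([47, 0, 1837]) cube([325, 60, 37]);
}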